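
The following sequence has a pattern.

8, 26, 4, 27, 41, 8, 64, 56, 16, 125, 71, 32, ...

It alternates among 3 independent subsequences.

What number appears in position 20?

Split by position mod 3 into 3 tracks.
Subsequence A: 8, 27, 64, 125 — perfect cubes starting at 2³.
Subsequence B: 26, 41, 56, 71 — arithmetic with common difference +15.
Subsequence C: 4, 8, 16, 32 — successive powers of 2.
Position 20 falls in subsequence B as its term 7, giving 116.

116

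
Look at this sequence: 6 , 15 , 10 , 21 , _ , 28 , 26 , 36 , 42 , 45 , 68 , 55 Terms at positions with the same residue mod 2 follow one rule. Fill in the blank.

16

Positions 1, 3, 5, … form one subsequence and positions 2, 4, 6, … form another.
Track A: 6, 10, ?, 26, 42, 68 — each term equals the sum of the previous two.
Track B: 15, 21, 28, 36, 45, 55 — the triangular numbers T_5, T_6, ….
The gap is track A's term 3; the rule gives 16.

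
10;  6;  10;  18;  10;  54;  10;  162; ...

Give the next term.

10

Split by position mod 2 into 2 tracks.
Track A: 10, 10, 10, 10 — always 10.
Track B: 6, 18, 54, 162 — geometric with ratio 3.
Term 9 comes from track A (its 5th entry): 10.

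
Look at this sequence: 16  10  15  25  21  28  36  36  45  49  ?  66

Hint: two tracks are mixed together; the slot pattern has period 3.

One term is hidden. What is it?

55

Reading positions in blocks of 3 reveals the pattern ABB — 2 tracks woven together.
Track A: 16, 25, 36, 49. The squares 4², 5², 6², ….
Track B: 10, 15, 21, 28, 36, 45, ?, 66. Triangular numbers n(n+1)/2 for n = 4, 5, ….
So the missing entry in track B is 55.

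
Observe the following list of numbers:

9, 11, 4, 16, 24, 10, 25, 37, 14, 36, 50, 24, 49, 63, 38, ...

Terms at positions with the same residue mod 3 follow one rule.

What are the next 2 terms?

The terms cycle through 3 interleaved subsequences.
Subsequence A: 9, 16, 25, 36, 49. Perfect squares starting at 3².
Subsequence B: 11, 24, 37, 50, 63. Adding 13 each time.
Subsequence C: 4, 10, 14, 24, 38. A Fibonacci-like recurrence a_n = a_{n-1} + a_{n-2}.
Term 16 comes from subsequence A (its 6th entry): 64.
The 17th slot belongs to subsequence B; its 6th term is 76.

64, 76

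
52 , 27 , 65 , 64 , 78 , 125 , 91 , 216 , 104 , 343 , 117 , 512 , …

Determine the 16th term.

1000

Odd-indexed and even-indexed terms follow separate rules.
Subsequence A: 52, 65, 78, 91, 104, 117. Arithmetic with common difference +13.
Subsequence B: 27, 64, 125, 216, 343, 512. Perfect cubes starting at 3³.
Position 16 falls in subsequence B as its term 8, giving 1000.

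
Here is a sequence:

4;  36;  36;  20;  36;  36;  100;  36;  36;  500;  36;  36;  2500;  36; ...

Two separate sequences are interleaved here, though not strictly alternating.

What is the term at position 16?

12500

Positions follow the repeating pattern ABB; grouping by letter gives 2 tracks.
Track A: 4, 20, 100, 500, 2500. A geometric progression (common ratio 5).
Track B: 36, 36, 36, 36, 36, 36, 36, 36, 36. Always 36.
Position 16 → track A, term 6 = 12500.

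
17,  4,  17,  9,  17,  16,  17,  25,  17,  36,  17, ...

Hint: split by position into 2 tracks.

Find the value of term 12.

49

Taking every 2nd term gives 2 separate tracks.
Track A = 17, 17, 17, 17, 17, 17: constant 17.
Track B = 4, 9, 16, 25, 36: the squares 2², 3², 4², ….
Term 12 comes from track B (its 6th entry): 49.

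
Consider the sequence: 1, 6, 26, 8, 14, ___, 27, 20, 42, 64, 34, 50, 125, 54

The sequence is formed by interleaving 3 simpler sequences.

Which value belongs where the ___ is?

Taking every 3rd term gives 3 separate tracks.
Track A is 1, 8, 27, 64, 125, which is the cubes 1³, 2³, 3³, ….
Track B is 6, 14, 20, 34, 54, which is Fibonacci-style (each term is the sum of the two before it).
Track C is 26, ?, 42, 50, which is arithmetic, step +8.
So the missing entry in track C is 34.

34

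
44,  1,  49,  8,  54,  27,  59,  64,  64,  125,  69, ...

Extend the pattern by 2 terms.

216, 74

Split by position mod 2 into 2 tracks.
Track A = 44, 49, 54, 59, 64, 69: linear: a_n = 39 + 5·n.
Track B = 1, 8, 27, 64, 125: consecutive cubes n³ from n = 1.
Position 12 falls in track B as its term 6, giving 216.
The 13th slot belongs to track A; its 7th term is 74.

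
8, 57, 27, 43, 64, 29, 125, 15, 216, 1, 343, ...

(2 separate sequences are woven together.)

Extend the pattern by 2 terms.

Odd-indexed and even-indexed terms follow separate rules.
Track A: 8, 27, 64, 125, 216, 343 (perfect cubes starting at 2³).
Track B: 57, 43, 29, 15, 1 (arithmetic with common difference −14).
Term 12 comes from track B (its 6th entry): -13.
The 13th slot belongs to track A; its 7th term is 512.

-13, 512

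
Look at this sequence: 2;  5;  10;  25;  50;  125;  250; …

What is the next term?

625

Split by position mod 2 into 2 tracks.
Track A: 2, 10, 50, 250. Geometric with ratio 5.
Track B: 5, 25, 125. Powers of 5.
The 8th slot belongs to track B; its 4th term is 625.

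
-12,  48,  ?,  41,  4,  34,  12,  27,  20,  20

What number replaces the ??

Positions 1, 3, 5, … form one subsequence and positions 2, 4, 6, … form another.
Subsequence A: -12, ?, 4, 12, 20 — arithmetic, step +8.
Subsequence B: 48, 41, 34, 27, 20 — subtracting 7 each time.
Filling subsequence A at index 2 by its rule yields -4.

-4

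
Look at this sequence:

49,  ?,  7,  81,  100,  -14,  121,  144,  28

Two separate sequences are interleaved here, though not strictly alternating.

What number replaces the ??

The slot pattern repeats as AAB (period 3), so there are 2 interleaved tracks.
Track A is 49, ?, 81, 100, 121, 144, which is consecutive squares n² from n = 7.
Track B is 7, -14, 28, which is geometric, ×-2 each step.
Track A's pattern makes the blank 64.

64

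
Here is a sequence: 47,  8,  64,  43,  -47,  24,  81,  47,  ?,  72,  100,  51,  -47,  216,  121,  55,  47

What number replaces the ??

47

Split by position mod 4: positions 1, 5, 9, … form one track, and each other residue class forms its own.
Track A is 47, -47, ?, -47, 47, which is the oscillation 47·(−1)^(n+1).
Track B is 8, 24, 72, 216, which is a geometric progression (common ratio 3).
Track C is 64, 81, 100, 121, which is perfect squares starting at 8².
Track D is 43, 47, 51, 55, which is arithmetic with common difference +4.
Filling track A at index 3 by its rule yields 47.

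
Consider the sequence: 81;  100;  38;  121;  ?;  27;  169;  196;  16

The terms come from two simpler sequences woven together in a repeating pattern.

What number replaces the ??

144

Positions follow the repeating pattern AAB; grouping by letter gives 2 tracks.
Track A: 81, 100, 121, ?, 169, 196 (the squares 9², 10², 11², …).
Track B: 38, 27, 16 (subtracting 11 each time).
So the missing entry in track A is 144.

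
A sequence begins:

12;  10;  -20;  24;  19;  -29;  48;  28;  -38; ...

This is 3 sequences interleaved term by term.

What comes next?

Split by position mod 3 into 3 tracks.
Subsequence A is 12, 24, 48, which is geometric, ×2 each step.
Subsequence B is 10, 19, 28, which is linear: a_n = 1 + 9·n.
Subsequence C is -20, -29, -38, which is arithmetic, step −9.
Position 10 falls in subsequence A as its term 4, giving 96.

96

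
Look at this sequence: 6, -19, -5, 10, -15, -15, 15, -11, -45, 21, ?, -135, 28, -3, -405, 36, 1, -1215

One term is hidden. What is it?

The terms cycle through 3 interleaved subsequences.
Track A is 6, 10, 15, 21, 28, 36, which is triangular numbers n(n+1)/2 for n = 3, 4, ….
Track B is -19, -15, -11, ?, -3, 1, which is arithmetic with common difference +4.
Track C is -5, -15, -45, -135, -405, -1215, which is multiplying by 3 each time.
Track B's pattern makes the blank -7.

-7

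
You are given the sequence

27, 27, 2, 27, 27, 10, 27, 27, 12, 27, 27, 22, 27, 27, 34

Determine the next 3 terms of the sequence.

Reading positions in blocks of 3 reveals the pattern AAB — 2 tracks woven together.
Track A = 27, 27, 27, 27, 27, 27, 27, 27, 27, 27: the constant sequence 27.
Track B = 2, 10, 12, 22, 34: each term equals the sum of the previous two.
The 16th slot belongs to track A; its 11th term is 27.
Term 17 comes from track A (its 12th entry): 27.
The 18th slot belongs to track B; its 6th term is 56.

27, 27, 56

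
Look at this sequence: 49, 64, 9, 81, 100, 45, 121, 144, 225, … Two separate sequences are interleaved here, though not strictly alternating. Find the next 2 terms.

169, 196

Reading positions in blocks of 3 reveals the pattern AAB — 2 tracks woven together.
Track A: 49, 64, 81, 100, 121, 144. The squares 7², 8², 9², ….
Track B: 9, 45, 225. Multiplying by 5 each time.
Term 10 comes from track A (its 7th entry): 169.
Position 11 → track A, term 8 = 196.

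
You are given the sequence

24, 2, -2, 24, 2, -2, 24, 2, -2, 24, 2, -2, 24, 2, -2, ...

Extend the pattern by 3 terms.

24, 2, -2

Positions follow the repeating pattern ABB; grouping by letter gives 2 tracks.
Stream A: 24, 24, 24, 24, 24 — the constant sequence 24.
Stream B: 2, -2, 2, -2, 2, -2, 2, -2, 2, -2 — the oscillation 2·(−1)^(n+1).
The 16th slot belongs to stream A; its 6th term is 24.
Position 17 falls in stream B as its term 11, giving 2.
The 18th slot belongs to stream B; its 12th term is -2.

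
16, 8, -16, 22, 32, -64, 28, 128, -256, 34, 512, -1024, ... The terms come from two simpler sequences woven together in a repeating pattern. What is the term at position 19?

Positions follow the repeating pattern ABB; grouping by letter gives 2 tracks.
Track A: 16, 22, 28, 34 — arithmetic, step +6.
Track B: 8, -16, 32, -64, 128, -256, 512, -1024 — geometric, ×-2 each step.
Position 19 falls in track A as its term 7, giving 52.

52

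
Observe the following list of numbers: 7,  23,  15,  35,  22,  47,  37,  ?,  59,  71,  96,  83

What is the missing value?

The terms cycle through 2 interleaved subsequences.
Subsequence A: 7, 15, 22, 37, 59, 96. Each term equals the sum of the previous two.
Subsequence B: 23, 35, 47, ?, 71, 83. Arithmetic, step +12.
The gap is subsequence B's term 4; the rule gives 59.

59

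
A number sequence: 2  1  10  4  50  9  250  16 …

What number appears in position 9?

1250

Odd-indexed and even-indexed terms follow separate rules.
Stream A: 2, 10, 50, 250. Geometric with ratio 5.
Stream B: 1, 4, 9, 16. The squares 1², 2², 3², ….
The 9th slot belongs to stream A; its 5th term is 1250.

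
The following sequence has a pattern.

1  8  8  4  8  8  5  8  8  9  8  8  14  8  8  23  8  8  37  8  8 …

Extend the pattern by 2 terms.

60, 8

Positions follow the repeating pattern ABB; grouping by letter gives 2 tracks.
Stream A: 1, 4, 5, 9, 14, 23, 37 — a Fibonacci-like recurrence a_n = a_{n-1} + a_{n-2}.
Stream B: 8, 8, 8, 8, 8, 8, 8, 8, 8, 8, 8, 8, 8, 8 — the constant sequence 8.
Position 22 falls in stream A as its term 8, giving 60.
Position 23 falls in stream B as its term 15, giving 8.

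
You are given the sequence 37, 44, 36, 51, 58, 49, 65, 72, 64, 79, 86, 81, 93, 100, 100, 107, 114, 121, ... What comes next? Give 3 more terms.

121, 128, 144

Positions follow the repeating pattern AAB; grouping by letter gives 2 tracks.
Track A = 37, 44, 51, 58, 65, 72, 79, 86, 93, 100, 107, 114: arithmetic, step +7.
Track B = 36, 49, 64, 81, 100, 121: consecutive squares n² from n = 6.
The 19th slot belongs to track A; its 13th term is 121.
Term 20 comes from track A (its 14th entry): 128.
The 21st slot belongs to track B; its 7th term is 144.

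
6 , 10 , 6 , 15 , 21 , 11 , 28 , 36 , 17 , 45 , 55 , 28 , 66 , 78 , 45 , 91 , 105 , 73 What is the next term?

120

Positions follow the repeating pattern AAB; grouping by letter gives 2 tracks.
Track A: 6, 10, 15, 21, 28, 36, 45, 55, 66, 78, 91, 105 — triangular numbers starting at T_3.
Track B: 6, 11, 17, 28, 45, 73 — a Fibonacci-like recurrence a_n = a_{n-1} + a_{n-2}.
Term 19 comes from track A (its 13th entry): 120.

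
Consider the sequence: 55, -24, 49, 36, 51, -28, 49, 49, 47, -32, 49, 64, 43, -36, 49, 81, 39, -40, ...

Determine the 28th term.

Split by position mod 4 into 4 tracks.
Track A: 55, 51, 47, 43, 39 (subtracting 4 each time).
Track B: -24, -28, -32, -36, -40 (arithmetic with common difference −4).
Track C: 49, 49, 49, 49 (the constant sequence 49).
Track D: 36, 49, 64, 81 (the squares 6², 7², 8², …).
Term 28 comes from track D (its 7th entry): 144.

144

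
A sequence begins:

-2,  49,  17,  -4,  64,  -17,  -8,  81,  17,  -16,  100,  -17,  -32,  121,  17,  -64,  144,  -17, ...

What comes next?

The terms cycle through 3 interleaved subsequences.
Subsequence A = -2, -4, -8, -16, -32, -64: geometric with ratio 2.
Subsequence B = 49, 64, 81, 100, 121, 144: consecutive squares n² from n = 7.
Subsequence C = 17, -17, 17, -17, 17, -17: the oscillation 17·(−1)^(n+1).
Position 19 → subsequence A, term 7 = -128.

-128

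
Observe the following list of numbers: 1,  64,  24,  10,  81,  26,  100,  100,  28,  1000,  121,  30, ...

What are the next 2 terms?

Split by position mod 3: positions 1, 4, 7, … form one track, and each other residue class forms its own.
Subsequence A = 1, 10, 100, 1000: successive powers of 10.
Subsequence B = 64, 81, 100, 121: consecutive squares n² from n = 8.
Subsequence C = 24, 26, 28, 30: adding 2 each time.
Term 13 comes from subsequence A (its 5th entry): 10000.
Position 14 falls in subsequence B as its term 5, giving 144.

10000, 144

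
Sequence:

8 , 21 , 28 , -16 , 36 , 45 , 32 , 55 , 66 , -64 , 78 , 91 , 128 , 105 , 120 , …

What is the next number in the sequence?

Reading positions in blocks of 3 reveals the pattern ABB — 2 tracks woven together.
Stream A: 8, -16, 32, -64, 128 (geometric with ratio -2).
Stream B: 21, 28, 36, 45, 55, 66, 78, 91, 105, 120 (the triangular numbers T_6, T_7, …).
The 16th slot belongs to stream A; its 6th term is -256.

-256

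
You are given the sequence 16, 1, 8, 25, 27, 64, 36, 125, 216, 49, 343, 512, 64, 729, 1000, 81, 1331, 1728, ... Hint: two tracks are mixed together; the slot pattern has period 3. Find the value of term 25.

Reading positions in blocks of 3 reveals the pattern ABB — 2 tracks woven together.
Subsequence A: 16, 25, 36, 49, 64, 81. The squares 4², 5², 6², ….
Subsequence B: 1, 8, 27, 64, 125, 216, 343, 512, 729, 1000, 1331, 1728. Consecutive cubes n³ from n = 1.
Position 25 falls in subsequence A as its term 9, giving 144.

144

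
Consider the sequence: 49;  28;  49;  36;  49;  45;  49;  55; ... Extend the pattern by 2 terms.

49, 66

Positions 1, 3, 5, … form one subsequence and positions 2, 4, 6, … form another.
Subsequence A: 49, 49, 49, 49 — the constant sequence 49.
Subsequence B: 28, 36, 45, 55 — the triangular numbers T_7, T_8, ….
Position 9 falls in subsequence A as its term 5, giving 49.
Position 10 falls in subsequence B as its term 5, giving 66.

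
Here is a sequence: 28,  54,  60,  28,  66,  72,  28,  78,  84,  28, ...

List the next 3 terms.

The slot pattern repeats as ABB (period 3), so there are 2 interleaved tracks.
Track A: 28, 28, 28, 28 — always 28.
Track B: 54, 60, 66, 72, 78, 84 — linear: a_n = 48 + 6·n.
Position 11 → track B, term 7 = 90.
The 12th slot belongs to track B; its 8th term is 96.
Position 13 → track A, term 5 = 28.

90, 96, 28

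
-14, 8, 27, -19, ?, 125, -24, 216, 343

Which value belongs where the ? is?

64

The slot pattern repeats as ABB (period 3), so there are 2 interleaved tracks.
Track A: -14, -19, -24 (subtracting 5 each time).
Track B: 8, 27, ?, 125, 216, 343 (consecutive cubes n³ from n = 2).
Track B's pattern makes the blank 64.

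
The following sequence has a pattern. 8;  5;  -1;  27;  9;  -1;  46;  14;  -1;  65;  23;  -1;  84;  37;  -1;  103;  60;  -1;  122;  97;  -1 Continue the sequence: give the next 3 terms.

Taking every 3rd term gives 3 separate tracks.
Subsequence A is 8, 27, 46, 65, 84, 103, 122, which is arithmetic, step +19.
Subsequence B is 5, 9, 14, 23, 37, 60, 97, which is Fibonacci-style (each term is the sum of the two before it).
Subsequence C is -1, -1, -1, -1, -1, -1, -1, which is always -1.
Position 22 → subsequence A, term 8 = 141.
Position 23 falls in subsequence B as its term 8, giving 157.
Position 24 falls in subsequence C as its term 8, giving -1.

141, 157, -1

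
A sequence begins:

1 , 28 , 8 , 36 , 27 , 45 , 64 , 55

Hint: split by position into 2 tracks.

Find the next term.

Odd-indexed and even-indexed terms follow separate rules.
Stream A: 1, 8, 27, 64 (the cubes 1³, 2³, 3³, …).
Stream B: 28, 36, 45, 55 (the triangular numbers T_7, T_8, …).
Position 9 → stream A, term 5 = 125.

125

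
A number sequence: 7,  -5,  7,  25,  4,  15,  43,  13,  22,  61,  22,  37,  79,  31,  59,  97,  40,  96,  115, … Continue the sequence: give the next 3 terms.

Read the sequence 3 terms at a time; column i is its own pattern.
Track A is 7, 25, 43, 61, 79, 97, 115, which is adding 18 each time.
Track B is -5, 4, 13, 22, 31, 40, which is arithmetic, step +9.
Track C is 7, 15, 22, 37, 59, 96, which is a Fibonacci-like recurrence a_n = a_{n-1} + a_{n-2}.
Term 20 comes from track B (its 7th entry): 49.
The 21st slot belongs to track C; its 7th term is 155.
The 22nd slot belongs to track A; its 8th term is 133.

49, 155, 133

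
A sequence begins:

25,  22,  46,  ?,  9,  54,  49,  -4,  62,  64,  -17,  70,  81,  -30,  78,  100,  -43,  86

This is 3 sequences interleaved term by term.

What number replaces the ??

Taking every 3rd term gives 3 separate tracks.
Track A: 25, ?, 49, 64, 81, 100. Consecutive squares n² from n = 5.
Track B: 22, 9, -4, -17, -30, -43. Arithmetic with common difference −13.
Track C: 46, 54, 62, 70, 78, 86. Adding 8 each time.
The gap is track A's term 2; the rule gives 36.

36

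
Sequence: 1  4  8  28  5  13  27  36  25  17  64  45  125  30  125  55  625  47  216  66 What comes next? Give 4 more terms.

Split by position mod 4 into 4 tracks.
Track A is 1, 5, 25, 125, 625, which is powers 5^0, 5^1, 5^2, ….
Track B is 4, 13, 17, 30, 47, which is a Fibonacci-like recurrence a_n = a_{n-1} + a_{n-2}.
Track C is 8, 27, 64, 125, 216, which is perfect cubes starting at 2³.
Track D is 28, 36, 45, 55, 66, which is triangular numbers n(n+1)/2 for n = 7, 8, ….
Term 21 comes from track A (its 6th entry): 3125.
Position 22 → track B, term 6 = 77.
Position 23 falls in track C as its term 6, giving 343.
Position 24 → track D, term 6 = 78.

3125, 77, 343, 78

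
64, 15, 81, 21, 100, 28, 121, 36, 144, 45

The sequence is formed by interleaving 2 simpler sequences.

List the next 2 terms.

169, 55

Taking every 2nd term gives 2 separate tracks.
Subsequence A: 64, 81, 100, 121, 144. Perfect squares starting at 8².
Subsequence B: 15, 21, 28, 36, 45. Triangular numbers starting at T_5.
Position 11 → subsequence A, term 6 = 169.
Position 12 falls in subsequence B as its term 6, giving 55.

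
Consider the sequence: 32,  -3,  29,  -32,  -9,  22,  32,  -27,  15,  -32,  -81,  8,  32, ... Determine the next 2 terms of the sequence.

Read the sequence 3 terms at a time; column i is its own pattern.
Track A: 32, -32, 32, -32, 32 (oscillating between 32 and -32).
Track B: -3, -9, -27, -81 (a geometric progression (common ratio 3)).
Track C: 29, 22, 15, 8 (arithmetic, step −7).
The 14th slot belongs to track B; its 5th term is -243.
Term 15 comes from track C (its 5th entry): 1.

-243, 1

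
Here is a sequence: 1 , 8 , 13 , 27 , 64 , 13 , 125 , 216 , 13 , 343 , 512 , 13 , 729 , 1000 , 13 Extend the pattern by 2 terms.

1331, 1728

Positions follow the repeating pattern AAB; grouping by letter gives 2 tracks.
Subsequence A: 1, 8, 27, 64, 125, 216, 343, 512, 729, 1000 (the cubes 1³, 2³, 3³, …).
Subsequence B: 13, 13, 13, 13, 13 (the constant sequence 13).
Term 16 comes from subsequence A (its 11th entry): 1331.
Term 17 comes from subsequence A (its 12th entry): 1728.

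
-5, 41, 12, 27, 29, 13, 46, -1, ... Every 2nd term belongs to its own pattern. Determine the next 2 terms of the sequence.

The terms cycle through 2 interleaved subsequences.
Track A: -5, 12, 29, 46. Arithmetic, step +17.
Track B: 41, 27, 13, -1. Arithmetic with common difference −14.
Term 9 comes from track A (its 5th entry): 63.
Term 10 comes from track B (its 5th entry): -15.

63, -15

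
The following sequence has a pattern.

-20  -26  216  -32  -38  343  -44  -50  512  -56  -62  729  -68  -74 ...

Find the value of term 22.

Reading positions in blocks of 3 reveals the pattern AAB — 2 tracks woven together.
Track A: -20, -26, -32, -38, -44, -50, -56, -62, -68, -74 (arithmetic, step −6).
Track B: 216, 343, 512, 729 (the cubes 6³, 7³, 8³, …).
Term 22 comes from track A (its 15th entry): -104.

-104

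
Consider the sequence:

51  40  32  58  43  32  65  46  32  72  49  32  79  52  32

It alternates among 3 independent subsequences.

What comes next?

The terms cycle through 3 interleaved subsequences.
Track A is 51, 58, 65, 72, 79, which is arithmetic with common difference +7.
Track B is 40, 43, 46, 49, 52, which is arithmetic, step +3.
Track C is 32, 32, 32, 32, 32, which is the constant sequence 32.
Term 16 comes from track A (its 6th entry): 86.

86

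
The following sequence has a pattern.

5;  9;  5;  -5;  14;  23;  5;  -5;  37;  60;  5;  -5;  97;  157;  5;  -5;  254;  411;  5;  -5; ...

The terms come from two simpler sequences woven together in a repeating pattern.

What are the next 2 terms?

665, 1076

Reading positions in blocks of 4 reveals the pattern AABB — 2 tracks woven together.
Track A is 5, 9, 14, 23, 37, 60, 97, 157, 254, 411, which is a Fibonacci-like recurrence a_n = a_{n-1} + a_{n-2}.
Track B is 5, -5, 5, -5, 5, -5, 5, -5, 5, -5, which is oscillating between 5 and -5.
The 21st slot belongs to track A; its 11th term is 665.
The 22nd slot belongs to track A; its 12th term is 1076.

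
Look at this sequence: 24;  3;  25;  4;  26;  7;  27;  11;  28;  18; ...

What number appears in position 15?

31

Taking every 2nd term gives 2 separate tracks.
Track A = 24, 25, 26, 27, 28: linear: a_n = 23 + n.
Track B = 3, 4, 7, 11, 18: a Fibonacci-like recurrence a_n = a_{n-1} + a_{n-2}.
Position 15 → track A, term 8 = 31.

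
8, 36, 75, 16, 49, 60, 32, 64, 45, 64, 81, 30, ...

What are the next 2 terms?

128, 100

Split by position mod 3: positions 1, 4, 7, … form one track, and each other residue class forms its own.
Track A: 8, 16, 32, 64. Successive powers of 2.
Track B: 36, 49, 64, 81. Consecutive squares n² from n = 6.
Track C: 75, 60, 45, 30. Arithmetic, step −15.
The 13th slot belongs to track A; its 5th term is 128.
Position 14 falls in track B as its term 5, giving 100.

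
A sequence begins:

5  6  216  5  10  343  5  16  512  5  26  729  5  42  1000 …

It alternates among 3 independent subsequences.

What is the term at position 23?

178

Taking every 3rd term gives 3 separate tracks.
Subsequence A = 5, 5, 5, 5, 5: always 5.
Subsequence B = 6, 10, 16, 26, 42: Fibonacci-style (each term is the sum of the two before it).
Subsequence C = 216, 343, 512, 729, 1000: perfect cubes starting at 6³.
The 23rd slot belongs to subsequence B; its 8th term is 178.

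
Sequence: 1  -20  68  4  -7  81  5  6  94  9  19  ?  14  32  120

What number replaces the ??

Split by position mod 3 into 3 tracks.
Track A = 1, 4, 5, 9, 14: each term equals the sum of the previous two.
Track B = -20, -7, 6, 19, 32: arithmetic with common difference +13.
Track C = 68, 81, 94, ?, 120: arithmetic with common difference +13.
So the missing entry in track C is 107.

107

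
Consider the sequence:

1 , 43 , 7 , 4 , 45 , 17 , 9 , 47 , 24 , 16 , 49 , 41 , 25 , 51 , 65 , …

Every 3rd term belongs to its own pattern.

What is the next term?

36

Split by position mod 3 into 3 tracks.
Track A: 1, 4, 9, 16, 25 (perfect squares starting at 1²).
Track B: 43, 45, 47, 49, 51 (linear: a_n = 41 + 2·n).
Track C: 7, 17, 24, 41, 65 (each term equals the sum of the previous two).
Position 16 falls in track A as its term 6, giving 36.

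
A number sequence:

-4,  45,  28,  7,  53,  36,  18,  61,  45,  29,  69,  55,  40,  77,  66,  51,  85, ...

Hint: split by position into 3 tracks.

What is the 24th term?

Read the sequence 3 terms at a time; column i is its own pattern.
Track A: -4, 7, 18, 29, 40, 51. Arithmetic, step +11.
Track B: 45, 53, 61, 69, 77, 85. Adding 8 each time.
Track C: 28, 36, 45, 55, 66. The triangular numbers T_7, T_8, ….
Term 24 comes from track C (its 8th entry): 105.

105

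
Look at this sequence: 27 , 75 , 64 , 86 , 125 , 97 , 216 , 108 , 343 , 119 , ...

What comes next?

512

Odd-indexed and even-indexed terms follow separate rules.
Stream A is 27, 64, 125, 216, 343, which is the cubes 3³, 4³, 5³, ….
Stream B is 75, 86, 97, 108, 119, which is linear: a_n = 64 + 11·n.
The 11th slot belongs to stream A; its 6th term is 512.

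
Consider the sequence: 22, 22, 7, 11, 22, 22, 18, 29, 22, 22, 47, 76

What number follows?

22

Reading positions in blocks of 4 reveals the pattern AABB — 2 tracks woven together.
Track A = 22, 22, 22, 22, 22, 22: the constant sequence 22.
Track B = 7, 11, 18, 29, 47, 76: a Fibonacci-like recurrence a_n = a_{n-1} + a_{n-2}.
Position 13 falls in track A as its term 7, giving 22.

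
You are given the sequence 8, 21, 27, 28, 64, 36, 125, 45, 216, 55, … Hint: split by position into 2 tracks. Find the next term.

343

Odd-indexed and even-indexed terms follow separate rules.
Subsequence A = 8, 27, 64, 125, 216: perfect cubes starting at 2³.
Subsequence B = 21, 28, 36, 45, 55: the triangular numbers T_6, T_7, ….
The 11th slot belongs to subsequence A; its 6th term is 343.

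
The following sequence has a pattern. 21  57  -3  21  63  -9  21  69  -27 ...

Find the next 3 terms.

Read the sequence 3 terms at a time; column i is its own pattern.
Track A: 21, 21, 21 (constant 21).
Track B: 57, 63, 69 (adding 6 each time).
Track C: -3, -9, -27 (geometric with ratio 3).
The 10th slot belongs to track A; its 4th term is 21.
Position 11 falls in track B as its term 4, giving 75.
Position 12 → track C, term 4 = -81.

21, 75, -81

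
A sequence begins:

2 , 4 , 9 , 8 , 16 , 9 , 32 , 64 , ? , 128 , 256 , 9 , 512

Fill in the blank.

9

Reading positions in blocks of 3 reveals the pattern AAB — 2 tracks woven together.
Stream A: 2, 4, 8, 16, 32, 64, 128, 256, 512 — a geometric progression (common ratio 2).
Stream B: 9, 9, ?, 9 — the constant sequence 9.
So the missing entry in stream B is 9.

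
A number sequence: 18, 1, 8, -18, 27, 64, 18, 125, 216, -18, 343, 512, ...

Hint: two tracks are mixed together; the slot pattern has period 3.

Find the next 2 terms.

Positions follow the repeating pattern ABB; grouping by letter gives 2 tracks.
Track A is 18, -18, 18, -18, which is oscillating between 18 and -18.
Track B is 1, 8, 27, 64, 125, 216, 343, 512, which is perfect cubes starting at 1³.
Position 13 → track A, term 5 = 18.
Position 14 falls in track B as its term 9, giving 729.

18, 729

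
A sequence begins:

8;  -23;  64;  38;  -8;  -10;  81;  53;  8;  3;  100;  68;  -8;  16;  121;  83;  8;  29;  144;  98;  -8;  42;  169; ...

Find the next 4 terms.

113, 8, 55, 196

Split by position mod 4: positions 1, 5, 9, … form one track, and each other residue class forms its own.
Track A: 8, -8, 8, -8, 8, -8 (the oscillation 8·(−1)^(n+1)).
Track B: -23, -10, 3, 16, 29, 42 (arithmetic, step +13).
Track C: 64, 81, 100, 121, 144, 169 (perfect squares starting at 8²).
Track D: 38, 53, 68, 83, 98 (linear: a_n = 23 + 15·n).
The 24th slot belongs to track D; its 6th term is 113.
Position 25 → track A, term 7 = 8.
The 26th slot belongs to track B; its 7th term is 55.
The 27th slot belongs to track C; its 7th term is 196.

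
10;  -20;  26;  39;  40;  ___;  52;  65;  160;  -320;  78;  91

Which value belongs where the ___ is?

Reading positions in blocks of 4 reveals the pattern AABB — 2 tracks woven together.
Track A: 10, -20, 40, ?, 160, -320 (geometric with ratio -2).
Track B: 26, 39, 52, 65, 78, 91 (arithmetic, step +13).
Filling track A at index 4 by its rule yields -80.

-80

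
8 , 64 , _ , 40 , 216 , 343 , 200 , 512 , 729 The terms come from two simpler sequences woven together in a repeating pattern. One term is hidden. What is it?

125

The slot pattern repeats as ABB (period 3), so there are 2 interleaved tracks.
Stream A: 8, 40, 200 (geometric, ×5 each step).
Stream B: 64, ?, 216, 343, 512, 729 (the cubes 4³, 5³, 6³, …).
Filling stream B at index 2 by its rule yields 125.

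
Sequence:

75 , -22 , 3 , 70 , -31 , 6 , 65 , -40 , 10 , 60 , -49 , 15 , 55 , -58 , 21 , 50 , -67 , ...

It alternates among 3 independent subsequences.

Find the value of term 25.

Taking every 3rd term gives 3 separate tracks.
Track A: 75, 70, 65, 60, 55, 50 (linear: a_n = 80 − 5·n).
Track B: -22, -31, -40, -49, -58, -67 (subtracting 9 each time).
Track C: 3, 6, 10, 15, 21 (triangular numbers n(n+1)/2 for n = 2, 3, …).
Term 25 comes from track A (its 9th entry): 35.

35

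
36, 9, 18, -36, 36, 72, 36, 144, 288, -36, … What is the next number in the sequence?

Reading positions in blocks of 3 reveals the pattern ABB — 2 tracks woven together.
Track A is 36, -36, 36, -36, which is alternating ±36.
Track B is 9, 18, 36, 72, 144, 288, which is a geometric progression (common ratio 2).
Term 11 comes from track B (its 7th entry): 576.

576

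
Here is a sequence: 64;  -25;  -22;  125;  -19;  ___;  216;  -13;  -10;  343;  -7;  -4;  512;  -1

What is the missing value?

-16

Positions follow the repeating pattern ABB; grouping by letter gives 2 tracks.
Track A: 64, 125, 216, 343, 512 — perfect cubes starting at 4³.
Track B: -25, -22, -19, ?, -13, -10, -7, -4, -1 — arithmetic with common difference +3.
Track B's pattern makes the blank -16.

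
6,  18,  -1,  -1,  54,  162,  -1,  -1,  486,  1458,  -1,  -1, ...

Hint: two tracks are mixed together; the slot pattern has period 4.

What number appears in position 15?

-1

Reading positions in blocks of 4 reveals the pattern AABB — 2 tracks woven together.
Track A: 6, 18, 54, 162, 486, 1458. A geometric progression (common ratio 3).
Track B: -1, -1, -1, -1, -1, -1. The constant sequence -1.
The 15th slot belongs to track B; its 7th term is -1.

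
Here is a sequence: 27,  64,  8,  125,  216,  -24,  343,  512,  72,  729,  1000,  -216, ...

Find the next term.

1331

Positions follow the repeating pattern AAB; grouping by letter gives 2 tracks.
Subsequence A: 27, 64, 125, 216, 343, 512, 729, 1000. Consecutive cubes n³ from n = 3.
Subsequence B: 8, -24, 72, -216. Geometric, ×-3 each step.
Term 13 comes from subsequence A (its 9th entry): 1331.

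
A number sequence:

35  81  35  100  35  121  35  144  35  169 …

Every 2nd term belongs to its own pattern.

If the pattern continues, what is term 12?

196

Split by position mod 2 into 2 tracks.
Stream A = 35, 35, 35, 35, 35: the constant sequence 35.
Stream B = 81, 100, 121, 144, 169: perfect squares starting at 9².
Term 12 comes from stream B (its 6th entry): 196.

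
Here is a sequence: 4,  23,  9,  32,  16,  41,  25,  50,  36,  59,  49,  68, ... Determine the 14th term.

Odd-indexed and even-indexed terms follow separate rules.
Track A = 4, 9, 16, 25, 36, 49: perfect squares starting at 2².
Track B = 23, 32, 41, 50, 59, 68: arithmetic, step +9.
The 14th slot belongs to track B; its 7th term is 77.

77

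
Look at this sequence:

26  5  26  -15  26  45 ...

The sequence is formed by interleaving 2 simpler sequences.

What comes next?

26

Split by position mod 2 into 2 tracks.
Stream A: 26, 26, 26 — constant 26.
Stream B: 5, -15, 45 — a geometric progression (common ratio -3).
The 7th slot belongs to stream A; its 4th term is 26.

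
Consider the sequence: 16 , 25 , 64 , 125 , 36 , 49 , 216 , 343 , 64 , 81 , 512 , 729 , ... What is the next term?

100

Positions follow the repeating pattern AABB; grouping by letter gives 2 tracks.
Stream A is 16, 25, 36, 49, 64, 81, which is consecutive squares n² from n = 4.
Stream B is 64, 125, 216, 343, 512, 729, which is the cubes 4³, 5³, 6³, ….
Term 13 comes from stream A (its 7th entry): 100.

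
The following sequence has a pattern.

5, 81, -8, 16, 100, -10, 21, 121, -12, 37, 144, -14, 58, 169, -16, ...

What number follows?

Split by position mod 3: positions 1, 4, 7, … form one track, and each other residue class forms its own.
Subsequence A: 5, 16, 21, 37, 58 — a Fibonacci-like recurrence a_n = a_{n-1} + a_{n-2}.
Subsequence B: 81, 100, 121, 144, 169 — consecutive squares n² from n = 9.
Subsequence C: -8, -10, -12, -14, -16 — arithmetic with common difference −2.
The 16th slot belongs to subsequence A; its 6th term is 95.

95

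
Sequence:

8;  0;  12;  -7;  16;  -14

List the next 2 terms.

The terms cycle through 2 interleaved subsequences.
Track A = 8, 12, 16: arithmetic with common difference +4.
Track B = 0, -7, -14: arithmetic with common difference −7.
Position 7 falls in track A as its term 4, giving 20.
Term 8 comes from track B (its 4th entry): -21.

20, -21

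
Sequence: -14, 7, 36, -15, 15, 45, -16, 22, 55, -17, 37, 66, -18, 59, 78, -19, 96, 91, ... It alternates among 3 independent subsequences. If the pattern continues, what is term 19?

-20

Read the sequence 3 terms at a time; column i is its own pattern.
Subsequence A: -14, -15, -16, -17, -18, -19 (arithmetic with common difference −1).
Subsequence B: 7, 15, 22, 37, 59, 96 (each term equals the sum of the previous two).
Subsequence C: 36, 45, 55, 66, 78, 91 (triangular numbers n(n+1)/2 for n = 8, 9, …).
Position 19 → subsequence A, term 7 = -20.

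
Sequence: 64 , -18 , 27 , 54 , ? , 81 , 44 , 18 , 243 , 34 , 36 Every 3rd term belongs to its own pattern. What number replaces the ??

0

Read the sequence 3 terms at a time; column i is its own pattern.
Track A is 64, 54, 44, 34, which is arithmetic, step −10.
Track B is -18, ?, 18, 36, which is arithmetic with common difference +18.
Track C is 27, 81, 243, which is powers of 3.
So the missing entry in track B is 0.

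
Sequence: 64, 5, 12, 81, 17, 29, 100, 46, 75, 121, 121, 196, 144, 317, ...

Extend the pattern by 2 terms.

Reading positions in blocks of 3 reveals the pattern ABB — 2 tracks woven together.
Track A is 64, 81, 100, 121, 144, which is consecutive squares n² from n = 8.
Track B is 5, 12, 17, 29, 46, 75, 121, 196, 317, which is each term equals the sum of the previous two.
The 15th slot belongs to track B; its 10th term is 513.
Position 16 → track A, term 6 = 169.

513, 169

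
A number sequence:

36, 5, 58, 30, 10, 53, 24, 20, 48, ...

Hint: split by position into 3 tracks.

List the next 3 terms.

18, 40, 43

Taking every 3rd term gives 3 separate tracks.
Subsequence A = 36, 30, 24: arithmetic, step −6.
Subsequence B = 5, 10, 20: geometric with ratio 2.
Subsequence C = 58, 53, 48: arithmetic, step −5.
Position 10 falls in subsequence A as its term 4, giving 18.
Term 11 comes from subsequence B (its 4th entry): 40.
The 12th slot belongs to subsequence C; its 4th term is 43.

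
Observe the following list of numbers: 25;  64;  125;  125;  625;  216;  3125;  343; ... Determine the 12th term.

Odd-indexed and even-indexed terms follow separate rules.
Subsequence A: 25, 125, 625, 3125 — successive powers of 5.
Subsequence B: 64, 125, 216, 343 — consecutive cubes n³ from n = 4.
Term 12 comes from subsequence B (its 6th entry): 729.

729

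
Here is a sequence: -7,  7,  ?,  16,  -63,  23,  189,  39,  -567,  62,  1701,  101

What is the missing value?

Split by position mod 2 into 2 tracks.
Subsequence A: -7, ?, -63, 189, -567, 1701 — a geometric progression (common ratio -3).
Subsequence B: 7, 16, 23, 39, 62, 101 — each term equals the sum of the previous two.
Subsequence A's pattern makes the blank 21.

21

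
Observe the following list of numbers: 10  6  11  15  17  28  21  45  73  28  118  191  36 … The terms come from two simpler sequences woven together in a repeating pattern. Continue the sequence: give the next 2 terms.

Reading positions in blocks of 3 reveals the pattern ABB — 2 tracks woven together.
Track A: 10, 15, 21, 28, 36. Triangular numbers n(n+1)/2 for n = 4, 5, ….
Track B: 6, 11, 17, 28, 45, 73, 118, 191. A Fibonacci-like recurrence a_n = a_{n-1} + a_{n-2}.
The 14th slot belongs to track B; its 9th term is 309.
Term 15 comes from track B (its 10th entry): 500.

309, 500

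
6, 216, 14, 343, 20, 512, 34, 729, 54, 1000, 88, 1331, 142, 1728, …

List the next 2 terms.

Positions 1, 3, 5, … form one subsequence and positions 2, 4, 6, … form another.
Track A = 6, 14, 20, 34, 54, 88, 142: Fibonacci-style (each term is the sum of the two before it).
Track B = 216, 343, 512, 729, 1000, 1331, 1728: consecutive cubes n³ from n = 6.
The 15th slot belongs to track A; its 8th term is 230.
The 16th slot belongs to track B; its 8th term is 2197.

230, 2197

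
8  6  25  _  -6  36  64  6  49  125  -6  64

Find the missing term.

Read the sequence 3 terms at a time; column i is its own pattern.
Track A: 8, ?, 64, 125 (perfect cubes starting at 2³).
Track B: 6, -6, 6, -6 (oscillating between 6 and -6).
Track C: 25, 36, 49, 64 (perfect squares starting at 5²).
Filling track A at index 2 by its rule yields 27.

27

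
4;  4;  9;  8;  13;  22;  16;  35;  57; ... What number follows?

Positions follow the repeating pattern ABB; grouping by letter gives 2 tracks.
Track A: 4, 8, 16 (multiplying by 2 each time).
Track B: 4, 9, 13, 22, 35, 57 (a Fibonacci-like recurrence a_n = a_{n-1} + a_{n-2}).
Position 10 falls in track A as its term 4, giving 32.

32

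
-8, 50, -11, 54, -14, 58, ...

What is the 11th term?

Positions 1, 3, 5, … form one subsequence and positions 2, 4, 6, … form another.
Stream A: -8, -11, -14 (linear: a_n = -5 − 3·n).
Stream B: 50, 54, 58 (linear: a_n = 46 + 4·n).
Position 11 → stream A, term 6 = -23.

-23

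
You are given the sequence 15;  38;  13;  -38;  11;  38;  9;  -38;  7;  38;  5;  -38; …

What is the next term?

3

Taking every 2nd term gives 2 separate tracks.
Track A is 15, 13, 11, 9, 7, 5, which is subtracting 2 each time.
Track B is 38, -38, 38, -38, 38, -38, which is the oscillation 38·(−1)^(n+1).
The 13th slot belongs to track A; its 7th term is 3.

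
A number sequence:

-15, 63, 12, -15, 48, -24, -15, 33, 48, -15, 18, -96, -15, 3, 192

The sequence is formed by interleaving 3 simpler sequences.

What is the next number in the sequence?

-15

The terms cycle through 3 interleaved subsequences.
Track A = -15, -15, -15, -15, -15: always -15.
Track B = 63, 48, 33, 18, 3: arithmetic, step −15.
Track C = 12, -24, 48, -96, 192: multiplying by -2 each time.
Term 16 comes from track A (its 6th entry): -15.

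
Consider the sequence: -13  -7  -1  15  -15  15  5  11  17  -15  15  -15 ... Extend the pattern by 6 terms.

Reading positions in blocks of 6 reveals the pattern AAABBB — 2 tracks woven together.
Track A: -13, -7, -1, 5, 11, 17. Arithmetic with common difference +6.
Track B: 15, -15, 15, -15, 15, -15. Oscillating between 15 and -15.
Position 13 → track A, term 7 = 23.
Term 14 comes from track A (its 8th entry): 29.
The 15th slot belongs to track A; its 9th term is 35.
Term 16 comes from track B (its 7th entry): 15.
Position 17 falls in track B as its term 8, giving -15.
Position 18 falls in track B as its term 9, giving 15.

23, 29, 35, 15, -15, 15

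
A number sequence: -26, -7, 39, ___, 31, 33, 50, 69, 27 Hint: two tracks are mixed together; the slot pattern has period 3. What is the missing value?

12

Positions follow the repeating pattern AAB; grouping by letter gives 2 tracks.
Subsequence A: -26, -7, ?, 31, 50, 69 (adding 19 each time).
Subsequence B: 39, 33, 27 (subtracting 6 each time).
Filling subsequence A at index 3 by its rule yields 12.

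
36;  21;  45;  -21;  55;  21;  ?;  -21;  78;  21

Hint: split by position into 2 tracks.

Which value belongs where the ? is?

Taking every 2nd term gives 2 separate tracks.
Subsequence A: 36, 45, 55, ?, 78 (the triangular numbers T_8, T_9, …).
Subsequence B: 21, -21, 21, -21, 21 (alternating ±21).
Filling subsequence A at index 4 by its rule yields 66.

66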